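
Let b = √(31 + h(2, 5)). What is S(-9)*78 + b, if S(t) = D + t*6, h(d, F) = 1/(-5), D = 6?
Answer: -3744 + √770/5 ≈ -3738.4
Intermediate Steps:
h(d, F) = -⅕
b = √770/5 (b = √(31 - ⅕) = √(154/5) = √770/5 ≈ 5.5498)
S(t) = 6 + 6*t (S(t) = 6 + t*6 = 6 + 6*t)
S(-9)*78 + b = (6 + 6*(-9))*78 + √770/5 = (6 - 54)*78 + √770/5 = -48*78 + √770/5 = -3744 + √770/5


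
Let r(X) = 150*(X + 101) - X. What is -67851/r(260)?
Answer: -67851/53890 ≈ -1.2591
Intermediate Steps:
r(X) = 15150 + 149*X (r(X) = 150*(101 + X) - X = (15150 + 150*X) - X = 15150 + 149*X)
-67851/r(260) = -67851/(15150 + 149*260) = -67851/(15150 + 38740) = -67851/53890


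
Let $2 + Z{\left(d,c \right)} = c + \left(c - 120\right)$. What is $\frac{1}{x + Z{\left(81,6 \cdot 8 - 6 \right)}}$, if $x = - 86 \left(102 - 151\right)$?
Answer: $\frac{1}{4176} \approx 0.00023946$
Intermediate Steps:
$x = 4214$ ($x = \left(-86\right) \left(-49\right) = 4214$)
$Z{\left(d,c \right)} = -122 + 2 c$ ($Z{\left(d,c \right)} = -2 + \left(c + \left(c - 120\right)\right) = -2 + \left(c + \left(-120 + c\right)\right) = -2 + \left(-120 + 2 c\right) = -122 + 2 c$)
$\frac{1}{x + Z{\left(81,6 \cdot 8 - 6 \right)}} = \frac{1}{4214 - \left(122 - 2 \left(6 \cdot 8 - 6\right)\right)} = \frac{1}{4214 - \left(122 - 2 \left(48 - 6\right)\right)} = \frac{1}{4214 + \left(-122 + 2 \cdot 42\right)} = \frac{1}{4214 + \left(-122 + 84\right)} = \frac{1}{4214 - 38} = \frac{1}{4176}$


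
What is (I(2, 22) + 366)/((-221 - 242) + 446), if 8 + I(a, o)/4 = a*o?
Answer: -30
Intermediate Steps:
I(a, o) = -32 + 4*a*o (I(a, o) = -32 + 4*(a*o) = -32 + 4*a*o)
(I(2, 22) + 366)/((-221 - 242) + 446) = ((-32 + 4*2*22) + 366)/((-221 - 242) + 446) = ((-32 + 176) + 366)/(-463 + 446) = (144 + 366)/(-17) = 510*(-1/17) = -30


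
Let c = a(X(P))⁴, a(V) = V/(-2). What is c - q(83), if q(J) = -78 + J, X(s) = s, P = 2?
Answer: -4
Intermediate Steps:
a(V) = -V/2 (a(V) = V*(-½) = -V/2)
c = 1 (c = (-½*2)⁴ = (-1)⁴ = 1)
c - q(83) = 1 - (-78 + 83) = 1 - 1*5 = 1 - 5 = -4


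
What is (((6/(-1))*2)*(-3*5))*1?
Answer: 180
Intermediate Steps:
(((6/(-1))*2)*(-3*5))*1 = (((6*(-1))*2)*(-15))*1 = (-6*2*(-15))*1 = -12*(-15)*1 = 180*1 = 180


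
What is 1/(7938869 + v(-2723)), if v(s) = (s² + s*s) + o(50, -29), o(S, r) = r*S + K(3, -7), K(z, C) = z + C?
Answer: 1/22766873 ≈ 4.3923e-8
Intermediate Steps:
K(z, C) = C + z
o(S, r) = -4 + S*r (o(S, r) = r*S + (-7 + 3) = S*r - 4 = -4 + S*r)
v(s) = -1454 + 2*s² (v(s) = (s² + s*s) + (-4 + 50*(-29)) = (s² + s²) + (-4 - 1450) = 2*s² - 1454 = -1454 + 2*s²)
1/(7938869 + v(-2723)) = 1/(7938869 + (-1454 + 2*(-2723)²)) = 1/(7938869 + (-1454 + 2*7414729)) = 1/(7938869 + (-1454 + 14829458)) = 1/(7938869 + 14828004) = 1/22766873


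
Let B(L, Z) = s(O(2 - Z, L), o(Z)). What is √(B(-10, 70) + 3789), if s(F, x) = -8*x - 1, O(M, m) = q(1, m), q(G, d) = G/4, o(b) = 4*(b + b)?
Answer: 2*I*√173 ≈ 26.306*I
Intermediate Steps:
o(b) = 8*b (o(b) = 4*(2*b) = 8*b)
q(G, d) = G/4 (q(G, d) = G*(¼) = G/4)
O(M, m) = ¼ (O(M, m) = (¼)*1 = ¼)
s(F, x) = -1 - 8*x
B(L, Z) = -1 - 64*Z
√(B(-10, 70) + 3789) = √((-1 - 64*70) + 3789) = √((-1 - 4480) + 3789) = √(-4481 + 3789) = √(-692) = 2*I*√173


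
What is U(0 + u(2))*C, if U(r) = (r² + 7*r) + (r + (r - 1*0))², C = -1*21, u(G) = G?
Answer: -714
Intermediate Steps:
C = -21
U(r) = 5*r² + 7*r (U(r) = (r² + 7*r) + (r + (r + 0))² = (r² + 7*r) + (r + r)² = (r² + 7*r) + (2*r)² = (r² + 7*r) + 4*r² = 5*r² + 7*r)
U(0 + u(2))*C = ((0 + 2)*(7 + 5*(0 + 2)))*(-21) = (2*(7 + 5*2))*(-21) = (2*(7 + 10))*(-21) = (2*17)*(-21) = 34*(-21) = -714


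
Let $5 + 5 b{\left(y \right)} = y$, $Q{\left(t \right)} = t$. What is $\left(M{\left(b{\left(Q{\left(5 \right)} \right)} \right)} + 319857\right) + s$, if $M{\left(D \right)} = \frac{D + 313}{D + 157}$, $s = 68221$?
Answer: $\frac{60928559}{157} \approx 3.8808 \cdot 10^{5}$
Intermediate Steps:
$b{\left(y \right)} = -1 + \frac{y}{5}$
$M{\left(D \right)} = \frac{313 + D}{157 + D}$
$\left(M{\left(b{\left(Q{\left(5 \right)} \right)} \right)} + 319857\right) + s = \left(\frac{313 + \left(-1 + \frac{1}{5} \cdot 5\right)}{157 + \left(-1 + \frac{1}{5} \cdot 5\right)} + 319857\right) + 68221 = \left(\frac{313 + \left(-1 + 1\right)}{157 + \left(-1 + 1\right)} + 319857\right) + 68221 = \left(\frac{313 + 0}{157 + 0} + 319857\right) + 68221 = \left(\frac{1}{157} \cdot 313 + 319857\right) + 68221 = \left(\frac{313}{157} + 319857\right) + 68221 = \frac{50217862}{157} + 68221 = \frac{60928559}{157}$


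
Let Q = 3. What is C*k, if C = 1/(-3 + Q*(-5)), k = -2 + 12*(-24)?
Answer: 145/9 ≈ 16.111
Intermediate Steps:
k = -290 (k = -2 - 288 = -290)
C = -1/18 (C = 1/(-3 + 3*(-5)) = 1/(-3 - 15) = 1/(-18) = -1/18 ≈ -0.055556)
C*k = -1/18*(-290) = 145/9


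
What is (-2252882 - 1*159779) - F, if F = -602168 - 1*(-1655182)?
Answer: -3465675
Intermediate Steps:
F = 1053014 (F = -602168 + 1655182 = 1053014)
(-2252882 - 1*159779) - F = (-2252882 - 1*159779) - 1*1053014 = (-2252882 - 159779) - 1053014 = -2412661 - 1053014 = -3465675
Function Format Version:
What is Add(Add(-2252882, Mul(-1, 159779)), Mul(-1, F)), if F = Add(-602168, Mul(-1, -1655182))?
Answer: -3465675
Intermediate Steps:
F = 1053014 (F = Add(-602168, 1655182) = 1053014)
Add(Add(-2252882, Mul(-1, 159779)), Mul(-1, F)) = Add(Add(-2252882, Mul(-1, 159779)), Mul(-1, 1053014)) = Add(Add(-2252882, -159779), -1053014) = Add(-2412661, -1053014) = -3465675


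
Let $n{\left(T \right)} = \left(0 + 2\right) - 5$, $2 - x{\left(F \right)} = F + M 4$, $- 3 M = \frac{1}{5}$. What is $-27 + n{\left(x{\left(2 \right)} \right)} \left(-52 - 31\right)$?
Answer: $222$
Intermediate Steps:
$M = - \frac{1}{15}$ ($M = - \frac{1}{3 \cdot 5} = \left(- \frac{1}{3}\right) \frac{1}{5} = - \frac{1}{15} \approx -0.066667$)
$x{\left(F \right)} = \frac{34}{15} - F$ ($x{\left(F \right)} = 2 - \left(F - \frac{4}{15}\right) = 2 - \left(- \frac{4}{15} + F\right) = \frac{34}{15} - F$)
$n{\left(T \right)} = -3$ ($n{\left(T \right)} = 2 - 5 = -3$)
$-27 + n{\left(x{\left(2 \right)} \right)} \left(-52 - 31\right) = -27 - 3 \left(-52 - 31\right) = -27 - -249 = -27 + 249 = 222$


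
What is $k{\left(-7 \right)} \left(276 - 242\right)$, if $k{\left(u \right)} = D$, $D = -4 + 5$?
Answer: $34$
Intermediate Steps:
$D = 1$
$k{\left(u \right)} = 1$
$k{\left(-7 \right)} \left(276 - 242\right) = 1 \left(276 - 242\right) = 1 \cdot 34 = 34$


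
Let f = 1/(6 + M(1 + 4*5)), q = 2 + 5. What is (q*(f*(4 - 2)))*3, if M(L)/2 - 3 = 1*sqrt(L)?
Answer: 42/5 - 7*sqrt(21)/5 ≈ 1.9844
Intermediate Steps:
M(L) = 6 + 2*sqrt(L) (M(L) = 6 + 2*(1*sqrt(L)) = 6 + 2*sqrt(L))
q = 7
f = 1/(12 + 2*sqrt(21)) (f = 1/(6 + (6 + 2*sqrt(1 + 4*5))) = 1/(6 + (6 + 2*sqrt(1 + 20))) = 1/(6 + (6 + 2*sqrt(21))) = 1/(12 + 2*sqrt(21)) ≈ 0.047247)
(q*(f*(4 - 2)))*3 = (7*((1/5 - sqrt(21)/30)*(4 - 2)))*3 = (7*((1/5 - sqrt(21)/30)*2))*3 = (7*(2/5 - sqrt(21)/15))*3 = (14/5 - 7*sqrt(21)/15)*3 = 42/5 - 7*sqrt(21)/5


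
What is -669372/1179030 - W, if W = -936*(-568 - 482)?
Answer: -193125225562/196505 ≈ -9.8280e+5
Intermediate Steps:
W = 982800 (W = -936*(-1050) = 982800)
-669372/1179030 - W = -669372/1179030 - 1*982800 = -669372*1/1179030 - 982800 = -111562/196505 - 982800 = -193125225562/196505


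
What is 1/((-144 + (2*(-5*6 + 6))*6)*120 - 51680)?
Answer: -1/103520 ≈ -9.6600e-6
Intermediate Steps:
1/((-144 + (2*(-5*6 + 6))*6)*120 - 51680) = 1/((-144 + (2*(-30 + 6))*6)*120 - 51680) = 1/((-144 + (2*(-24))*6)*120 - 51680) = 1/((-144 - 48*6)*120 - 51680) = 1/((-144 - 288)*120 - 51680) = 1/(-432*120 - 51680) = 1/(-51840 - 51680) = 1/(-103520) = -1/103520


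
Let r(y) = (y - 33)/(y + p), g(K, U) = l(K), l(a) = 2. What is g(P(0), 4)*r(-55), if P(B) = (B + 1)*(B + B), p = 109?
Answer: -88/27 ≈ -3.2593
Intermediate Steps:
P(B) = 2*B*(1 + B) (P(B) = (1 + B)*(2*B) = 2*B*(1 + B))
g(K, U) = 2
r(y) = (-33 + y)/(109 + y) (r(y) = (y - 33)/(y + 109) = (-33 + y)/(109 + y))
g(P(0), 4)*r(-55) = 2*((-33 - 55)/(109 - 55)) = 2*(-88/54) = 2*((1/54)*(-88)) = 2*(-44/27) = -88/27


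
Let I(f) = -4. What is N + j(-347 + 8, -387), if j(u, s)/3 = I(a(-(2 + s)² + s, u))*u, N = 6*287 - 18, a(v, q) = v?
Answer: 5772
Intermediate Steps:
N = 1704 (N = 1722 - 18 = 1704)
j(u, s) = -12*u (j(u, s) = 3*(-4*u) = -12*u)
N + j(-347 + 8, -387) = 1704 - 12*(-347 + 8) = 1704 - 12*(-339) = 1704 + 4068 = 5772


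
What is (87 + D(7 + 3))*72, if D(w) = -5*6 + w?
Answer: 4824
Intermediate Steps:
D(w) = -30 + w
(87 + D(7 + 3))*72 = (87 + (-30 + (7 + 3)))*72 = (87 + (-30 + 10))*72 = (87 - 20)*72 = 67*72 = 4824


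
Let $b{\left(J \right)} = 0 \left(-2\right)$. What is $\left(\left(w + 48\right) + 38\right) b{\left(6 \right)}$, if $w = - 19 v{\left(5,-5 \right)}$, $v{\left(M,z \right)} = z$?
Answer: $0$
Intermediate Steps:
$b{\left(J \right)} = 0$
$w = 95$ ($w = \left(-19\right) \left(-5\right) = 95$)
$\left(\left(w + 48\right) + 38\right) b{\left(6 \right)} = \left(\left(95 + 48\right) + 38\right) 0 = \left(143 + 38\right) 0 = 181 \cdot 0 = 0$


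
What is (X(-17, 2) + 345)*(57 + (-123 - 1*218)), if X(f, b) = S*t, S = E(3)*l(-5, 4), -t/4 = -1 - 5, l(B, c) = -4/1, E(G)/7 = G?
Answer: 474564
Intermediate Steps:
E(G) = 7*G
l(B, c) = -4 (l(B, c) = -4*1 = -4)
t = 24 (t = -4*(-1 - 5) = -4*(-6) = 24)
S = -84 (S = (7*3)*(-4) = 21*(-4) = -84)
X(f, b) = -2016 (X(f, b) = -84*24 = -2016)
(X(-17, 2) + 345)*(57 + (-123 - 1*218)) = (-2016 + 345)*(57 + (-123 - 1*218)) = -1671*(57 + (-123 - 218)) = -1671*(57 - 341) = -1671*(-284) = 474564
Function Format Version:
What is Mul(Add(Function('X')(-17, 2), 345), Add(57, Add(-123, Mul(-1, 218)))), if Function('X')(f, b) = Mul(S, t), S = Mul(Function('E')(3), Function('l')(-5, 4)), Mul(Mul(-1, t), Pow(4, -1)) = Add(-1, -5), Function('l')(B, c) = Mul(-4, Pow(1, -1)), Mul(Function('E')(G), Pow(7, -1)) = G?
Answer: 474564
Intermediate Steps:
Function('E')(G) = Mul(7, G)
Function('l')(B, c) = -4 (Function('l')(B, c) = Mul(-4, 1) = -4)
t = 24 (t = Mul(-4, Add(-1, -5)) = Mul(-4, -6) = 24)
S = -84 (S = Mul(Mul(7, 3), -4) = Mul(21, -4) = -84)
Function('X')(f, b) = -2016 (Function('X')(f, b) = Mul(-84, 24) = -2016)
Mul(Add(Function('X')(-17, 2), 345), Add(57, Add(-123, Mul(-1, 218)))) = Mul(Add(-2016, 345), Add(57, Add(-123, Mul(-1, 218)))) = Mul(-1671, Add(57, Add(-123, -218))) = Mul(-1671, Add(57, -341)) = Mul(-1671, -284) = 474564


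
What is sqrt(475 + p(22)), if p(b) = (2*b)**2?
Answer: sqrt(2411) ≈ 49.102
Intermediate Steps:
p(b) = 4*b**2
sqrt(475 + p(22)) = sqrt(475 + 4*22**2) = sqrt(475 + 4*484) = sqrt(475 + 1936) = sqrt(2411)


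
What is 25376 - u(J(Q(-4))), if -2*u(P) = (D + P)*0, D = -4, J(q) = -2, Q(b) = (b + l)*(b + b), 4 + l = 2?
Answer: 25376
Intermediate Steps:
l = -2 (l = -4 + 2 = -2)
Q(b) = 2*b*(-2 + b) (Q(b) = (b - 2)*(b + b) = (-2 + b)*(2*b) = 2*b*(-2 + b))
u(P) = 0 (u(P) = -(-4 + P)*0/2 = -½*0 = 0)
25376 - u(J(Q(-4))) = 25376 - 1*0 = 25376 + 0 = 25376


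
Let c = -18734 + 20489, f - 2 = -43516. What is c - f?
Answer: 45269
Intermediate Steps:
f = -43514 (f = 2 - 43516 = -43514)
c = 1755
c - f = 1755 - 1*(-43514) = 1755 + 43514 = 45269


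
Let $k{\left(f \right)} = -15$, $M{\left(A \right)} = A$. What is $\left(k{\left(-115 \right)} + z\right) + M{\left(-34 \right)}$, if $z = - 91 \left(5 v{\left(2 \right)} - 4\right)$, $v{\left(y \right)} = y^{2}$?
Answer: $-1505$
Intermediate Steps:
$z = -1456$ ($z = - 91 \left(5 \cdot 2^{2} - 4\right) = - 91 \left(5 \cdot 4 - 4\right) = - 91 \left(20 - 4\right) = \left(-91\right) 16 = -1456$)
$\left(k{\left(-115 \right)} + z\right) + M{\left(-34 \right)} = \left(-15 - 1456\right) - 34 = -1471 - 34 = -1505$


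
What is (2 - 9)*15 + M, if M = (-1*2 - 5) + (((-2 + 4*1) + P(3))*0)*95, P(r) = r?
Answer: -112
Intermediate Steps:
M = -7 (M = (-1*2 - 5) + (((-2 + 4*1) + 3)*0)*95 = (-2 - 5) + (((-2 + 4) + 3)*0)*95 = -7 + ((2 + 3)*0)*95 = -7 + (5*0)*95 = -7 + 0*95 = -7 + 0 = -7)
(2 - 9)*15 + M = (2 - 9)*15 - 7 = -7*15 - 7 = -105 - 7 = -112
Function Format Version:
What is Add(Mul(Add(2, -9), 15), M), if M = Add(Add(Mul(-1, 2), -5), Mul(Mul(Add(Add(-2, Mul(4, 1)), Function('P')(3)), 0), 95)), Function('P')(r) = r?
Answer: -112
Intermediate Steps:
M = -7 (M = Add(Add(Mul(-1, 2), -5), Mul(Mul(Add(Add(-2, Mul(4, 1)), 3), 0), 95)) = Add(Add(-2, -5), Mul(Mul(Add(Add(-2, 4), 3), 0), 95)) = Add(-7, Mul(Mul(Add(2, 3), 0), 95)) = Add(-7, Mul(Mul(5, 0), 95)) = Add(-7, Mul(0, 95)) = Add(-7, 0) = -7)
Add(Mul(Add(2, -9), 15), M) = Add(Mul(Add(2, -9), 15), -7) = Add(Mul(-7, 15), -7) = Add(-105, -7) = -112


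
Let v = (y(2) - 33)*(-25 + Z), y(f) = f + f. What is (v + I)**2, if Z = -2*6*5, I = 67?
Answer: 6411024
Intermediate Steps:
y(f) = 2*f
Z = -60 (Z = -12*5 = -60)
v = 2465 (v = (2*2 - 33)*(-25 - 60) = (4 - 33)*(-85) = -29*(-85) = 2465)
(v + I)**2 = (2465 + 67)**2 = 2532**2 = 6411024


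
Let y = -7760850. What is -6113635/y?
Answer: 1222727/1552170 ≈ 0.78775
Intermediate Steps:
-6113635/y = -6113635/(-7760850) = -6113635*(-1/7760850) = 1222727/1552170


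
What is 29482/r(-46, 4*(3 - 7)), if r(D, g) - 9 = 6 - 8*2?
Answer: -29482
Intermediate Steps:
r(D, g) = -1 (r(D, g) = 9 + (6 - 8*2) = 9 + (6 - 16) = 9 - 10 = -1)
29482/r(-46, 4*(3 - 7)) = 29482/(-1) = 29482*(-1) = -29482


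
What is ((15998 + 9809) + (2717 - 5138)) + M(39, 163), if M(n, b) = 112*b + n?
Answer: 41681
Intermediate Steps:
M(n, b) = n + 112*b
((15998 + 9809) + (2717 - 5138)) + M(39, 163) = ((15998 + 9809) + (2717 - 5138)) + (39 + 112*163) = (25807 - 2421) + (39 + 18256) = 23386 + 18295 = 41681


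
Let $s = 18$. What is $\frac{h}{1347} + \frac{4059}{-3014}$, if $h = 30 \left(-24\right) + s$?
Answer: $- \frac{229797}{123026} \approx -1.8679$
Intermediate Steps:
$h = -702$ ($h = 30 \left(-24\right) + 18 = -720 + 18 = -702$)
$\frac{h}{1347} + \frac{4059}{-3014} = - \frac{702}{1347} + \frac{4059}{-3014} = \left(-702\right) \frac{1}{1347} + 4059 \left(- \frac{1}{3014}\right) = - \frac{234}{449} - \frac{369}{274} = - \frac{229797}{123026}$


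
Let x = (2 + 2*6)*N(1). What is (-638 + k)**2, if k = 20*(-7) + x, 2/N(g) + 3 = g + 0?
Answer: 627264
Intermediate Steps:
N(g) = 2/(-3 + g) (N(g) = 2/(-3 + (g + 0)) = 2/(-3 + g))
x = -14 (x = (2 + 2*6)*(2/(-3 + 1)) = (2 + 12)*(2/(-2)) = 14*(2*(-1/2)) = 14*(-1) = -14)
k = -154 (k = 20*(-7) - 14 = -140 - 14 = -154)
(-638 + k)**2 = (-638 - 154)**2 = (-792)**2 = 627264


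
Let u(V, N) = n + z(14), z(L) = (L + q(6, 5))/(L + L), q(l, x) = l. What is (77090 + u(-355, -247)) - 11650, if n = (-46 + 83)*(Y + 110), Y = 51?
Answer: 499784/7 ≈ 71398.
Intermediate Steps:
z(L) = (6 + L)/(2*L) (z(L) = (L + 6)/(L + L) = (6 + L)/((2*L)) = (6 + L)*(1/(2*L)) = (6 + L)/(2*L))
n = 5957 (n = (-46 + 83)*(51 + 110) = 37*161 = 5957)
u(V, N) = 41704/7 (u(V, N) = 5957 + (½)*(6 + 14)/14 = 5957 + (½)*(1/14)*20 = 5957 + 5/7 = 41704/7)
(77090 + u(-355, -247)) - 11650 = (77090 + 41704/7) - 11650 = 581334/7 - 11650 = 499784/7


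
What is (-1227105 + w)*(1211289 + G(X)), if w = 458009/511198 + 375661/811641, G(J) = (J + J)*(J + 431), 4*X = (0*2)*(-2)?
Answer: -205570544729604376381909/138303085306 ≈ -1.4864e+12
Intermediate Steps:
X = 0 (X = ((0*2)*(-2))/4 = (0*(-2))/4 = (1/4)*0 = 0)
G(J) = 2*J*(431 + J) (G(J) = (2*J)*(431 + J) = 2*J*(431 + J))
w = 563776034647/414909255918 (w = 458009*(1/511198) + 375661*(1/811641) = 458009/511198 + 375661/811641 = 563776034647/414909255918 ≈ 1.3588)
(-1227105 + w)*(1211289 + G(X)) = (-1227105 + 563776034647/414909255918)*(1211289 + 2*0*(431 + 0)) = -509136658707222743*(1211289 + 2*0*431)/414909255918 = -509136658707222743*(1211289 + 0)/414909255918 = -509136658707222743/414909255918*1211289 = -205570544729604376381909/138303085306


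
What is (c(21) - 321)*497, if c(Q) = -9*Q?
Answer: -253470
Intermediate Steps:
(c(21) - 321)*497 = (-9*21 - 321)*497 = (-189 - 321)*497 = -510*497 = -253470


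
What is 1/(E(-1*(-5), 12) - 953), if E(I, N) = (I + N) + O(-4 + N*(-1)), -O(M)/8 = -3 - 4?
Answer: -1/880 ≈ -0.0011364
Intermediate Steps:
O(M) = 56 (O(M) = -8*(-3 - 4) = -8*(-7) = 56)
E(I, N) = 56 + I + N (E(I, N) = (I + N) + 56 = 56 + I + N)
1/(E(-1*(-5), 12) - 953) = 1/((56 - 1*(-5) + 12) - 953) = 1/((56 + 5 + 12) - 953) = 1/(73 - 953) = 1/(-880) = -1/880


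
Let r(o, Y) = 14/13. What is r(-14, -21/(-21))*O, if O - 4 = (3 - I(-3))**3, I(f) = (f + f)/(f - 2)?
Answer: 17206/1625 ≈ 10.588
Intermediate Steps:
I(f) = 2*f/(-2 + f) (I(f) = (2*f)/(-2 + f) = 2*f/(-2 + f))
O = 1229/125 (O = 4 + (3 - 2*(-3)/(-2 - 3))**3 = 4 + (3 - 2*(-3)/(-5))**3 = 4 + (3 - 2*(-3)*(-1)/5)**3 = 4 + (3 - 1*6/5)**3 = 4 + (3 - 6/5)**3 = 4 + (9/5)**3 = 4 + 729/125 = 1229/125 ≈ 9.8320)
r(o, Y) = 14/13 (r(o, Y) = 14*(1/13) = 14/13)
r(-14, -21/(-21))*O = (14/13)*(1229/125) = 17206/1625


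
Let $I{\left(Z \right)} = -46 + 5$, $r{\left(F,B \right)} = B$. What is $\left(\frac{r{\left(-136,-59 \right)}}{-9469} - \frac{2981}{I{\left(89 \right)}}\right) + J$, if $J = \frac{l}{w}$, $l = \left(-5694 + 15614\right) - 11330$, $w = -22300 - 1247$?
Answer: $\frac{4718210126}{64834243} \approx 72.773$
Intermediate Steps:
$w = -23547$ ($w = -22300 - 1247 = -23547$)
$I{\left(Z \right)} = -41$
$l = -1410$ ($l = 9920 - 11330 = -1410$)
$J = \frac{10}{167}$ ($J = - \frac{1410}{-23547} = \left(-1410\right) \left(- \frac{1}{23547}\right) = \frac{10}{167} \approx 0.05988$)
$\left(\frac{r{\left(-136,-59 \right)}}{-9469} - \frac{2981}{I{\left(89 \right)}}\right) + J = \left(- \frac{59}{-9469} - \frac{2981}{-41}\right) + \frac{10}{167} = \left(\left(-59\right) \left(- \frac{1}{9469}\right) - - \frac{2981}{41}\right) + \frac{10}{167} = \left(\frac{59}{9469} + \frac{2981}{41}\right) + \frac{10}{167} = \frac{28229508}{388229} + \frac{10}{167} = \frac{4718210126}{64834243}$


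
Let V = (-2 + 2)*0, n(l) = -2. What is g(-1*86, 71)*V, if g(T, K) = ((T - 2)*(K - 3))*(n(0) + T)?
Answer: 0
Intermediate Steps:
g(T, K) = (-2 + T)²*(-3 + K) (g(T, K) = ((T - 2)*(K - 3))*(-2 + T) = ((-2 + T)*(-3 + K))*(-2 + T) = ((-3 + K)*(-2 + T))*(-2 + T) = (-2 + T)²*(-3 + K))
V = 0 (V = 0*0 = 0)
g(-1*86, 71)*V = (-12 - 3*(-1*86)² + 4*71 + 12*(-1*86) + 71*(-1*86)² - 4*71*(-1*86))*0 = (-12 - 3*(-86)² + 284 + 12*(-86) + 71*(-86)² - 4*71*(-86))*0 = (-12 - 3*7396 + 284 - 1032 + 71*7396 + 24424)*0 = (-12 - 22188 + 284 - 1032 + 525116 + 24424)*0 = 526592*0 = 0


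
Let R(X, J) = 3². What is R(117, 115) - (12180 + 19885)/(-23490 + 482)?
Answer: 239137/23008 ≈ 10.394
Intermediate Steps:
R(X, J) = 9
R(117, 115) - (12180 + 19885)/(-23490 + 482) = 9 - (12180 + 19885)/(-23490 + 482) = 9 - 32065/(-23008) = 9 - 32065*(-1)/23008 = 9 - 1*(-32065/23008) = 9 + 32065/23008 = 239137/23008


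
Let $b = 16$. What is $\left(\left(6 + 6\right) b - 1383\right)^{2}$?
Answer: $1418481$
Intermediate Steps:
$\left(\left(6 + 6\right) b - 1383\right)^{2} = \left(\left(6 + 6\right) 16 - 1383\right)^{2} = \left(12 \cdot 16 - 1383\right)^{2} = \left(192 - 1383\right)^{2} = \left(-1191\right)^{2} = 1418481$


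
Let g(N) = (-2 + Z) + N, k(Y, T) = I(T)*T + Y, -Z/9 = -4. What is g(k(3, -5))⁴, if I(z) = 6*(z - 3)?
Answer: 5887339441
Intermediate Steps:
Z = 36 (Z = -9*(-4) = 36)
I(z) = -18 + 6*z (I(z) = 6*(-3 + z) = -18 + 6*z)
k(Y, T) = Y + T*(-18 + 6*T) (k(Y, T) = (-18 + 6*T)*T + Y = T*(-18 + 6*T) + Y = Y + T*(-18 + 6*T))
g(N) = 34 + N (g(N) = (-2 + 36) + N = 34 + N)
g(k(3, -5))⁴ = (34 + (3 + 6*(-5)*(-3 - 5)))⁴ = (34 + (3 + 6*(-5)*(-8)))⁴ = (34 + (3 + 240))⁴ = (34 + 243)⁴ = 277⁴ = 5887339441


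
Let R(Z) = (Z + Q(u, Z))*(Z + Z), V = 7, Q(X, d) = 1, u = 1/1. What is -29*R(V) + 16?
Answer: -3232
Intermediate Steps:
u = 1
R(Z) = 2*Z*(1 + Z) (R(Z) = (Z + 1)*(Z + Z) = (1 + Z)*(2*Z) = 2*Z*(1 + Z))
-29*R(V) + 16 = -58*7*(1 + 7) + 16 = -58*7*8 + 16 = -29*112 + 16 = -3248 + 16 = -3232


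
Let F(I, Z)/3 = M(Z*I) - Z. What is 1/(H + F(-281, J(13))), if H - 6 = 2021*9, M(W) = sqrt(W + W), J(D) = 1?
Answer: 3032/55158987 - I*sqrt(562)/110317974 ≈ 5.4968e-5 - 2.1489e-7*I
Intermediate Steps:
M(W) = sqrt(2)*sqrt(W) (M(W) = sqrt(2*W) = sqrt(2)*sqrt(W))
H = 18195 (H = 6 + 2021*9 = 6 + 18189 = 18195)
F(I, Z) = -3*Z + 3*sqrt(2)*sqrt(I*Z) (F(I, Z) = 3*(sqrt(2)*sqrt(Z*I) - Z) = 3*(sqrt(2)*sqrt(I*Z) - Z) = 3*(-Z + sqrt(2)*sqrt(I*Z)) = -3*Z + 3*sqrt(2)*sqrt(I*Z))
1/(H + F(-281, J(13))) = 1/(18195 + (-3*1 + 3*sqrt(2)*sqrt(-281*1))) = 1/(18195 + (-3 + 3*sqrt(2)*sqrt(-281))) = 1/(18195 + (-3 + 3*sqrt(2)*(I*sqrt(281)))) = 1/(18195 + (-3 + 3*I*sqrt(562))) = 1/(18192 + 3*I*sqrt(562))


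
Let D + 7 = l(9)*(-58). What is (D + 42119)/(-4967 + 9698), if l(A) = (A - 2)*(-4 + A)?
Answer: 40082/4731 ≈ 8.4722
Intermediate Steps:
l(A) = (-4 + A)*(-2 + A) (l(A) = (-2 + A)*(-4 + A) = (-4 + A)*(-2 + A))
D = -2037 (D = -7 + (8 + 9**2 - 6*9)*(-58) = -7 + (8 + 81 - 54)*(-58) = -7 + 35*(-58) = -7 - 2030 = -2037)
(D + 42119)/(-4967 + 9698) = (-2037 + 42119)/(-4967 + 9698) = 40082/4731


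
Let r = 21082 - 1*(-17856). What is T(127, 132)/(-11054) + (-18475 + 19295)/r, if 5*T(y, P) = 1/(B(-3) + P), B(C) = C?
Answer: 2923210831/138810660270 ≈ 0.021059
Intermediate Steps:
T(y, P) = 1/(5*(-3 + P))
r = 38938 (r = 21082 + 17856 = 38938)
T(127, 132)/(-11054) + (-18475 + 19295)/r = (1/(5*(-3 + 132)))/(-11054) + (-18475 + 19295)/38938 = ((1/5)/129)*(-1/11054) + 820*(1/38938) = ((1/5)*(1/129))*(-1/11054) + 410/19469 = (1/645)*(-1/11054) + 410/19469 = -1/7129830 + 410/19469 = 2923210831/138810660270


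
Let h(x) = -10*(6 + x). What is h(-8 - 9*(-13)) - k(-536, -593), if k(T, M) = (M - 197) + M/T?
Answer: -193553/536 ≈ -361.11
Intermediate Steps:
k(T, M) = -197 + M + M/T (k(T, M) = (-197 + M) + M/T = -197 + M + M/T)
h(x) = -60 - 10*x
h(-8 - 9*(-13)) - k(-536, -593) = (-60 - 10*(-8 - 9*(-13))) - (-197 - 593 - 593/(-536)) = (-60 - 10*(-8 + 117)) - (-197 - 593 - 593*(-1/536)) = (-60 - 10*109) - (-197 - 593 + 593/536) = (-60 - 1090) - 1*(-422847/536) = -1150 + 422847/536 = -193553/536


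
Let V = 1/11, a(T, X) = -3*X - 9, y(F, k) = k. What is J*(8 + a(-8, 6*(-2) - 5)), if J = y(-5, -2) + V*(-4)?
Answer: -1300/11 ≈ -118.18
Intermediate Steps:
a(T, X) = -9 - 3*X
V = 1/11 ≈ 0.090909
J = -26/11 (J = -2 + (1/11)*(-4) = -2 - 4/11 = -26/11 ≈ -2.3636)
J*(8 + a(-8, 6*(-2) - 5)) = -26*(8 + (-9 - 3*(6*(-2) - 5)))/11 = -26*(8 + (-9 - 3*(-12 - 5)))/11 = -26*(8 + (-9 - 3*(-17)))/11 = -26*(8 + (-9 + 51))/11 = -26*(8 + 42)/11 = -26/11*50 = -1300/11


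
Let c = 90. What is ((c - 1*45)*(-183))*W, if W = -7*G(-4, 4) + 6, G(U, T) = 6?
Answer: 296460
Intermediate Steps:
W = -36 (W = -7*6 + 6 = -42 + 6 = -36)
((c - 1*45)*(-183))*W = ((90 - 1*45)*(-183))*(-36) = ((90 - 45)*(-183))*(-36) = (45*(-183))*(-36) = -8235*(-36) = 296460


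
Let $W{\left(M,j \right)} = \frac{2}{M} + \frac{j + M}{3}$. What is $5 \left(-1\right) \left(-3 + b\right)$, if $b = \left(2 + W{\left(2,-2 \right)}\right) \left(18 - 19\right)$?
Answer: $30$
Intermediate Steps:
$W{\left(M,j \right)} = \frac{2}{M} + \frac{M}{3} + \frac{j}{3}$ ($W{\left(M,j \right)} = \frac{2}{M} + \left(M + j\right) \frac{1}{3} = \frac{2}{M} + \left(\frac{M}{3} + \frac{j}{3}\right) = \frac{2}{M} + \frac{M}{3} + \frac{j}{3}$)
$b = -3$ ($b = \left(2 + \frac{6 + 2 \left(2 - 2\right)}{3 \cdot 2}\right) \left(18 - 19\right) = \left(2 + \frac{1}{3} \cdot \frac{1}{2} \left(6 + 2 \cdot 0\right)\right) \left(-1\right) = \left(2 + \frac{1}{3} \cdot \frac{1}{2} \left(6 + 0\right)\right) \left(-1\right) = \left(2 + \frac{1}{3} \cdot \frac{1}{2} \cdot 6\right) \left(-1\right) = \left(2 + 1\right) \left(-1\right) = 3 \left(-1\right) = -3$)
$5 \left(-1\right) \left(-3 + b\right) = 5 \left(-1\right) \left(-3 - 3\right) = \left(-5\right) \left(-6\right) = 30$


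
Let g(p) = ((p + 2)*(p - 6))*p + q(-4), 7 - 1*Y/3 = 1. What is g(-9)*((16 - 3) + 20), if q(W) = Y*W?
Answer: -33561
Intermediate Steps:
Y = 18 (Y = 21 - 3*1 = 21 - 3 = 18)
q(W) = 18*W
g(p) = -72 + p*(-6 + p)*(2 + p) (g(p) = ((p + 2)*(p - 6))*p + 18*(-4) = ((2 + p)*(-6 + p))*p - 72 = ((-6 + p)*(2 + p))*p - 72 = p*(-6 + p)*(2 + p) - 72 = -72 + p*(-6 + p)*(2 + p))
g(-9)*((16 - 3) + 20) = (-72 + (-9)³ - 12*(-9) - 4*(-9)²)*((16 - 3) + 20) = (-72 - 729 + 108 - 4*81)*(13 + 20) = (-72 - 729 + 108 - 324)*33 = -1017*33 = -33561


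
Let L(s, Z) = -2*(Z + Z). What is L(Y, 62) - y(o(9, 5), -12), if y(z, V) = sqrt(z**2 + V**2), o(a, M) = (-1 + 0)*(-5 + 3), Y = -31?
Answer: -248 - 2*sqrt(37) ≈ -260.17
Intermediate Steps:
L(s, Z) = -4*Z
o(a, M) = 2 (o(a, M) = -1*(-2) = 2)
y(z, V) = sqrt(V**2 + z**2)
L(Y, 62) - y(o(9, 5), -12) = -4*62 - sqrt((-12)**2 + 2**2) = -248 - sqrt(144 + 4) = -248 - sqrt(148) = -248 - 2*sqrt(37)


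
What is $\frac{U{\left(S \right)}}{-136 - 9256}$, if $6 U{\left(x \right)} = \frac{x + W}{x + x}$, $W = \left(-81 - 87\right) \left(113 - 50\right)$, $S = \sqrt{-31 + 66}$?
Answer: $- \frac{1}{112704} + \frac{63 \sqrt{35}}{23480} \approx 0.015865$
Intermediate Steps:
$S = \sqrt{35} \approx 5.9161$
$W = -10584$ ($W = \left(-168\right) 63 = -10584$)
$U{\left(x \right)} = \frac{-10584 + x}{12 x}$ ($U{\left(x \right)} = \frac{\left(x - 10584\right) \frac{1}{x + x}}{6} = \frac{\left(-10584 + x\right) \frac{1}{2 x}}{6} = \frac{\frac{1}{2} \frac{1}{x} \left(-10584 + x\right)}{6} = \frac{-10584 + x}{12 x}$)
$\frac{U{\left(S \right)}}{-136 - 9256} = \frac{\frac{1}{12} \frac{1}{\sqrt{35}} \left(-10584 + \sqrt{35}\right)}{-136 - 9256} = \frac{\frac{1}{12} \frac{\sqrt{35}}{35} \left(-10584 + \sqrt{35}\right)}{-136 - 9256} = \frac{\frac{1}{420} \sqrt{35} \left(-10584 + \sqrt{35}\right)}{-9392} = \frac{\sqrt{35} \left(-10584 + \sqrt{35}\right)}{420} \left(- \frac{1}{9392}\right) = - \frac{\sqrt{35} \left(-10584 + \sqrt{35}\right)}{3944640}$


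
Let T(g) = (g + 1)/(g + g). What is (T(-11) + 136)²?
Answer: 2253001/121 ≈ 18620.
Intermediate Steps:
T(g) = (1 + g)/(2*g) (T(g) = (1 + g)/((2*g)) = (1 + g)*(1/(2*g)) = (1 + g)/(2*g))
(T(-11) + 136)² = ((½)*(1 - 11)/(-11) + 136)² = ((½)*(-1/11)*(-10) + 136)² = (5/11 + 136)² = (1501/11)² = 2253001/121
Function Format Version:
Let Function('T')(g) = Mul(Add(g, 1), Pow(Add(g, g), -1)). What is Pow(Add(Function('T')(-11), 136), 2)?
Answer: Rational(2253001, 121) ≈ 18620.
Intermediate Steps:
Function('T')(g) = Mul(Rational(1, 2), Pow(g, -1), Add(1, g)) (Function('T')(g) = Mul(Add(1, g), Pow(Mul(2, g), -1)) = Mul(Add(1, g), Mul(Rational(1, 2), Pow(g, -1))) = Mul(Rational(1, 2), Pow(g, -1), Add(1, g)))
Pow(Add(Function('T')(-11), 136), 2) = Pow(Add(Mul(Rational(1, 2), Pow(-11, -1), Add(1, -11)), 136), 2) = Pow(Add(Mul(Rational(1, 2), Rational(-1, 11), -10), 136), 2) = Pow(Add(Rational(5, 11), 136), 2) = Pow(Rational(1501, 11), 2) = Rational(2253001, 121)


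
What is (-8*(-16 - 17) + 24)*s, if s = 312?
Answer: 89856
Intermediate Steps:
(-8*(-16 - 17) + 24)*s = (-8*(-16 - 17) + 24)*312 = (-8*(-33) + 24)*312 = (264 + 24)*312 = 288*312 = 89856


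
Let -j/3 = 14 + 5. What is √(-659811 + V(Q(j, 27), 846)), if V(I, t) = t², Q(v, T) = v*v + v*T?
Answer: √55905 ≈ 236.44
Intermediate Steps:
j = -57 (j = -3*(14 + 5) = -3*19 = -57)
Q(v, T) = v² + T*v
√(-659811 + V(Q(j, 27), 846)) = √(-659811 + 846²) = √(-659811 + 715716) = √55905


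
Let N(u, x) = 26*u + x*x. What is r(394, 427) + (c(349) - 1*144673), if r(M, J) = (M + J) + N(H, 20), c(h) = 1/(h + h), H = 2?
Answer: -100093199/698 ≈ -1.4340e+5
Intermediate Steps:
N(u, x) = x² + 26*u (N(u, x) = 26*u + x² = x² + 26*u)
c(h) = 1/(2*h)
r(M, J) = 452 + J + M (r(M, J) = (M + J) + (20² + 26*2) = (J + M) + (400 + 52) = (J + M) + 452 = 452 + J + M)
r(394, 427) + (c(349) - 1*144673) = (452 + 427 + 394) + ((½)/349 - 1*144673) = 1273 + ((½)*(1/349) - 144673) = 1273 + (1/698 - 144673) = 1273 - 100981753/698 = -100093199/698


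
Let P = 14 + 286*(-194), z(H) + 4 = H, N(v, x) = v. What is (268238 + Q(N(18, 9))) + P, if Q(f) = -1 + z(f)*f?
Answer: 213019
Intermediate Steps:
z(H) = -4 + H
P = -55470 (P = 14 - 55484 = -55470)
Q(f) = -1 + f*(-4 + f) (Q(f) = -1 + (-4 + f)*f = -1 + f*(-4 + f))
(268238 + Q(N(18, 9))) + P = (268238 + (-1 + 18*(-4 + 18))) - 55470 = (268238 + (-1 + 18*14)) - 55470 = (268238 + (-1 + 252)) - 55470 = (268238 + 251) - 55470 = 268489 - 55470 = 213019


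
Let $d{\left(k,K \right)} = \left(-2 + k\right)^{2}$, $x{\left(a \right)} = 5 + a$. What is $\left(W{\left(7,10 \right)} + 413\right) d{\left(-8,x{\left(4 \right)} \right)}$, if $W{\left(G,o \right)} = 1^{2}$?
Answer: $41400$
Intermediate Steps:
$W{\left(G,o \right)} = 1$
$\left(W{\left(7,10 \right)} + 413\right) d{\left(-8,x{\left(4 \right)} \right)} = \left(1 + 413\right) \left(-2 - 8\right)^{2} = 414 \left(-10\right)^{2} = 414 \cdot 100 = 41400$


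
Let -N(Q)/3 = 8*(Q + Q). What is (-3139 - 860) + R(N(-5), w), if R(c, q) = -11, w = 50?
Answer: -4010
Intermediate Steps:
N(Q) = -48*Q (N(Q) = -24*(Q + Q) = -24*2*Q = -48*Q)
(-3139 - 860) + R(N(-5), w) = (-3139 - 860) - 11 = -3999 - 11 = -4010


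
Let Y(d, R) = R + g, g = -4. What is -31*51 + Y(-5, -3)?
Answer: -1588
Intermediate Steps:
Y(d, R) = -4 + R (Y(d, R) = R - 4 = -4 + R)
-31*51 + Y(-5, -3) = -31*51 + (-4 - 3) = -1581 - 7 = -1588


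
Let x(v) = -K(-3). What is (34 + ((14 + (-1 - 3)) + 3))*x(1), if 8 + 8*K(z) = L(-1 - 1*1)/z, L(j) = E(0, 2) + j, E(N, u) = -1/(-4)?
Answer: 4183/96 ≈ 43.573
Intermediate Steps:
E(N, u) = ¼ (E(N, u) = -1*(-¼) = ¼)
L(j) = ¼ + j
K(z) = -1 - 7/(32*z) (K(z) = -1 + ((¼ + (-1 - 1*1))/z)/8 = -1 + ((¼ + (-1 - 1))/z)/8 = -1 + ((¼ - 2)/z)/8 = -1 + (-7/(4*z))/8 = -1 - 7/(32*z))
x(v) = 89/96 (x(v) = -(-7/32 - 1*(-3))/(-3) = -(-1)*(-7/32 + 3)/3 = -(-1)*89/(3*32) = -1*(-89/96) = 89/96)
(34 + ((14 + (-1 - 3)) + 3))*x(1) = (34 + ((14 + (-1 - 3)) + 3))*(89/96) = (34 + ((14 - 4) + 3))*(89/96) = (34 + (10 + 3))*(89/96) = (34 + 13)*(89/96) = 47*(89/96) = 4183/96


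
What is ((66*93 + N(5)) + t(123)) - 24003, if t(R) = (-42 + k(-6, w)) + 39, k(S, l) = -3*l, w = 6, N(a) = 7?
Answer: -17879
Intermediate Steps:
t(R) = -21 (t(R) = (-42 - 3*6) + 39 = (-42 - 18) + 39 = -60 + 39 = -21)
((66*93 + N(5)) + t(123)) - 24003 = ((66*93 + 7) - 21) - 24003 = ((6138 + 7) - 21) - 24003 = (6145 - 21) - 24003 = 6124 - 24003 = -17879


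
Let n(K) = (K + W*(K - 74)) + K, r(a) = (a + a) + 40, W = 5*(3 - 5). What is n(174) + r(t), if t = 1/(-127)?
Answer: -77726/127 ≈ -612.02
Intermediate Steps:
W = -10 (W = 5*(-2) = -10)
t = -1/127 ≈ -0.0078740
r(a) = 40 + 2*a (r(a) = 2*a + 40 = 40 + 2*a)
n(K) = 740 - 8*K (n(K) = (K - 10*(K - 74)) + K = (K - 10*(-74 + K)) + K = (K + (740 - 10*K)) + K = (740 - 9*K) + K = 740 - 8*K)
n(174) + r(t) = (740 - 8*174) + (40 + 2*(-1/127)) = (740 - 1392) + (40 - 2/127) = -652 + 5078/127 = -77726/127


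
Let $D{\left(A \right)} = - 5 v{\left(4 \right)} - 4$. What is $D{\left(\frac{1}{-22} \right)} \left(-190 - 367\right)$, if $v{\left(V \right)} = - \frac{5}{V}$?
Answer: $- \frac{5013}{4} \approx -1253.3$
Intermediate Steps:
$D{\left(A \right)} = \frac{9}{4}$ ($D{\left(A \right)} = - 5 \left(- \frac{5}{4}\right) - 4 = - 5 \left(\left(-5\right) \frac{1}{4}\right) - 4 = \left(-5\right) \left(- \frac{5}{4}\right) - 4 = \frac{25}{4} - 4 = \frac{9}{4}$)
$D{\left(\frac{1}{-22} \right)} \left(-190 - 367\right) = \frac{9 \left(-190 - 367\right)}{4} = \frac{9}{4} \left(-557\right) = - \frac{5013}{4}$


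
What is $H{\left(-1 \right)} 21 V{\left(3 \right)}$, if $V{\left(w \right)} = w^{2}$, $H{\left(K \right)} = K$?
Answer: $-189$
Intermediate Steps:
$H{\left(-1 \right)} 21 V{\left(3 \right)} = \left(-1\right) 21 \cdot 3^{2} = \left(-21\right) 9 = -189$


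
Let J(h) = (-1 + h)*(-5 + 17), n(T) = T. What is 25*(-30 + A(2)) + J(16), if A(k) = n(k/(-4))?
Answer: -1165/2 ≈ -582.50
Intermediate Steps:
A(k) = -k/4 (A(k) = k/(-4) = k*(-1/4) = -k/4)
J(h) = -12 + 12*h (J(h) = (-1 + h)*12 = -12 + 12*h)
25*(-30 + A(2)) + J(16) = 25*(-30 - 1/4*2) + (-12 + 12*16) = 25*(-30 - 1/2) + (-12 + 192) = 25*(-61/2) + 180 = -1525/2 + 180 = -1165/2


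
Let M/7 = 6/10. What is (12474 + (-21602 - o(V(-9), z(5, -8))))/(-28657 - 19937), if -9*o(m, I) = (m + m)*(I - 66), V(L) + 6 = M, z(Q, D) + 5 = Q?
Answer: 22754/121485 ≈ 0.18730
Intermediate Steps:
z(Q, D) = -5 + Q
M = 21/5 (M = 7*(6/10) = 7*(6*(1/10)) = 7*(3/5) = 21/5 ≈ 4.2000)
V(L) = -9/5 (V(L) = -6 + 21/5 = -9/5)
o(m, I) = -2*m*(-66 + I)/9 (o(m, I) = -(m + m)*(I - 66)/9 = -2*m*(-66 + I)/9)
(12474 + (-21602 - o(V(-9), z(5, -8))))/(-28657 - 19937) = (12474 + (-21602 - 2*(-9)*(66 - (-5 + 5))/(9*5)))/(-28657 - 19937) = (12474 + (-21602 - 2*(-9)*(66 - 1*0)/(9*5)))/(-48594) = (12474 + (-21602 - 2*(-9)*(66 + 0)/(9*5)))*(-1/48594) = (12474 + (-21602 - 2*(-9)*66/(9*5)))*(-1/48594) = (12474 + (-21602 - 1*(-132/5)))*(-1/48594) = (12474 + (-21602 + 132/5))*(-1/48594) = (12474 - 107878/5)*(-1/48594) = -45508/5*(-1/48594) = 22754/121485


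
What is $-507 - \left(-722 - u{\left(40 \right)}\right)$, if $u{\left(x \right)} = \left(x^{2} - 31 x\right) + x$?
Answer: $615$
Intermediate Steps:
$u{\left(x \right)} = x^{2} - 30 x$
$-507 - \left(-722 - u{\left(40 \right)}\right) = -507 - \left(-722 - 40 \left(-30 + 40\right)\right) = -507 + \left(\left(1688 + 40 \cdot 10\right) - 966\right) = -507 + \left(\left(1688 + 400\right) - 966\right) = -507 + \left(2088 - 966\right) = -507 + 1122 = 615$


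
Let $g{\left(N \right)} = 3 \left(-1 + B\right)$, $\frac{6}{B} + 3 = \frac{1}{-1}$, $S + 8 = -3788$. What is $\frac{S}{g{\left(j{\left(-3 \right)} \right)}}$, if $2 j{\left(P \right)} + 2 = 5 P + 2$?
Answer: $\frac{7592}{15} \approx 506.13$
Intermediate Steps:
$S = -3796$ ($S = -8 - 3788 = -3796$)
$B = - \frac{3}{2}$ ($B = \frac{6}{-3 + \frac{1}{-1}} = \frac{6}{-3 - 1} = \frac{6}{-4} = 6 \left(- \frac{1}{4}\right) = - \frac{3}{2} \approx -1.5$)
$j{\left(P \right)} = \frac{5 P}{2}$ ($j{\left(P \right)} = -1 + \frac{5 P + 2}{2} = -1 + \frac{2 + 5 P}{2} = -1 + \left(1 + \frac{5 P}{2}\right) = \frac{5 P}{2}$)
$g{\left(N \right)} = - \frac{15}{2}$ ($g{\left(N \right)} = 3 \left(-1 - \frac{3}{2}\right) = 3 \left(- \frac{5}{2}\right) = - \frac{15}{2}$)
$\frac{S}{g{\left(j{\left(-3 \right)} \right)}} = - \frac{3796}{- \frac{15}{2}} = \left(-3796\right) \left(- \frac{2}{15}\right) = \frac{7592}{15}$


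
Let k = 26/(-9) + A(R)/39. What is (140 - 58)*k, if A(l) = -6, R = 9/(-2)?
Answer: -29192/117 ≈ -249.50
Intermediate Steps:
R = -9/2 (R = 9*(-½) = -9/2 ≈ -4.5000)
k = -356/117 (k = 26/(-9) - 6/39 = 26*(-⅑) - 6*1/39 = -26/9 - 2/13 = -356/117 ≈ -3.0427)
(140 - 58)*k = (140 - 58)*(-356/117) = 82*(-356/117) = -29192/117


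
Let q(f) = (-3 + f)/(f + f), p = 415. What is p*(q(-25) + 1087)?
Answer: 2256687/5 ≈ 4.5134e+5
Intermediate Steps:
q(f) = (-3 + f)/(2*f) (q(f) = (-3 + f)/((2*f)) = (-3 + f)*(1/(2*f)) = (-3 + f)/(2*f))
p*(q(-25) + 1087) = 415*((½)*(-3 - 25)/(-25) + 1087) = 415*((½)*(-1/25)*(-28) + 1087) = 415*(14/25 + 1087) = 415*(27189/25) = 2256687/5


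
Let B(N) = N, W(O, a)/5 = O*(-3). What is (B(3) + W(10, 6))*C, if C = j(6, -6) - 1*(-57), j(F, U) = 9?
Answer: -9702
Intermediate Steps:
C = 66 (C = 9 - 1*(-57) = 9 + 57 = 66)
W(O, a) = -15*O (W(O, a) = 5*(O*(-3)) = 5*(-3*O) = -15*O)
(B(3) + W(10, 6))*C = (3 - 15*10)*66 = (3 - 150)*66 = -147*66 = -9702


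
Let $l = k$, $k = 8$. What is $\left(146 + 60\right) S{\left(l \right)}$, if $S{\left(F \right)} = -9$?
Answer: $-1854$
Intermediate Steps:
$l = 8$
$\left(146 + 60\right) S{\left(l \right)} = \left(146 + 60\right) \left(-9\right) = 206 \left(-9\right) = -1854$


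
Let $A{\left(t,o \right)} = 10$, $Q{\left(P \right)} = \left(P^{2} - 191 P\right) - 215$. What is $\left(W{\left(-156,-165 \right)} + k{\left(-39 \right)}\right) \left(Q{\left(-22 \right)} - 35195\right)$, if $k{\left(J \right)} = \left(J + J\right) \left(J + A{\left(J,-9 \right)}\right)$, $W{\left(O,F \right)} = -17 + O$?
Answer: $-64182436$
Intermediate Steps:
$Q{\left(P \right)} = -215 + P^{2} - 191 P$
$k{\left(J \right)} = 2 J \left(10 + J\right)$ ($k{\left(J \right)} = \left(J + J\right) \left(J + 10\right) = 2 J \left(10 + J\right)$)
$\left(W{\left(-156,-165 \right)} + k{\left(-39 \right)}\right) \left(Q{\left(-22 \right)} - 35195\right) = \left(\left(-17 - 156\right) + 2 \left(-39\right) \left(10 - 39\right)\right) \left(\left(-215 + \left(-22\right)^{2} - -4202\right) - 35195\right) = \left(-173 + 2 \left(-39\right) \left(-29\right)\right) \left(\left(-215 + 484 + 4202\right) - 35195\right) = \left(-173 + 2262\right) \left(4471 - 35195\right) = 2089 \left(-30724\right) = -64182436$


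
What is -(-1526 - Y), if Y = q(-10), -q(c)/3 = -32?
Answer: 1622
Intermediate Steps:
q(c) = 96 (q(c) = -3*(-32) = 96)
Y = 96
-(-1526 - Y) = -(-1526 - 1*96) = -(-1526 - 96) = -1*(-1622) = 1622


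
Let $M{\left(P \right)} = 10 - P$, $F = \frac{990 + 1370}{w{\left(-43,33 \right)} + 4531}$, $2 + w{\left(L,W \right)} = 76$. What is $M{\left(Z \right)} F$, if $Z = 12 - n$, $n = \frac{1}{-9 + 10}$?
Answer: $- \frac{472}{921} \approx -0.51249$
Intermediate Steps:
$n = 1$ ($n = 1^{-1} = 1$)
$w{\left(L,W \right)} = 74$ ($w{\left(L,W \right)} = -2 + 76 = 74$)
$Z = 11$ ($Z = 12 - 1 = 11$)
$F = \frac{472}{921}$ ($F = \frac{990 + 1370}{74 + 4531} = \frac{2360}{4605} = 2360 \cdot \frac{1}{4605} = \frac{472}{921} \approx 0.51249$)
$M{\left(Z \right)} F = \left(10 - 11\right) \frac{472}{921} = \left(-1\right) \frac{472}{921} = - \frac{472}{921}$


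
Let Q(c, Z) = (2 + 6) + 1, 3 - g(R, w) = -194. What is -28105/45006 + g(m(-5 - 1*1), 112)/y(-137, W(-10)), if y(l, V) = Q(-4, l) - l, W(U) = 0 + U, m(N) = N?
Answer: 1190713/1642719 ≈ 0.72484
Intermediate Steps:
g(R, w) = 197 (g(R, w) = 3 - 1*(-194) = 3 + 194 = 197)
Q(c, Z) = 9 (Q(c, Z) = 8 + 1 = 9)
W(U) = U
y(l, V) = 9 - l
-28105/45006 + g(m(-5 - 1*1), 112)/y(-137, W(-10)) = -28105/45006 + 197/(9 - 1*(-137)) = -28105*1/45006 + 197/(9 + 137) = -28105/45006 + 197/146 = 1190713/1642719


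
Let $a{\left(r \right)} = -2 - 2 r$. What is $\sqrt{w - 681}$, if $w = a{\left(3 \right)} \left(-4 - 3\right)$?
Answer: $25 i \approx 25.0 i$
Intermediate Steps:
$w = 56$ ($w = \left(-2 - 6\right) \left(-4 - 3\right) = \left(-2 - 6\right) \left(-7\right) = \left(-8\right) \left(-7\right) = 56$)
$\sqrt{w - 681} = \sqrt{56 - 681} = \sqrt{-625} = 25 i$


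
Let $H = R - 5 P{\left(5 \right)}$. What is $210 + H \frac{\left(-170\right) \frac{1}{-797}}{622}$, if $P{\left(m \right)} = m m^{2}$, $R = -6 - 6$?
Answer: $\frac{51997925}{247867} \approx 209.78$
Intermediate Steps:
$R = -12$
$P{\left(m \right)} = m^{3}$
$H = -637$ ($H = -12 - 5 \cdot 5^{3} = -12 - 625 = -637$)
$210 + H \frac{\left(-170\right) \frac{1}{-797}}{622} = 210 - 637 \frac{\left(-170\right) \frac{1}{-797}}{622} = 210 - 637 \left(-170\right) \left(- \frac{1}{797}\right) \frac{1}{622} = 210 - 637 \cdot \frac{170}{797} \cdot \frac{1}{622} = 210 - \frac{54145}{247867} = \frac{51997925}{247867}$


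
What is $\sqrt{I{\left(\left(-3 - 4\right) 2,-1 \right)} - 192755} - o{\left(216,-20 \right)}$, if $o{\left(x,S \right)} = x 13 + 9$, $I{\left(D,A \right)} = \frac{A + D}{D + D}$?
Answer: $-2817 + \frac{5 i \sqrt{1511195}}{14} \approx -2817.0 + 439.04 i$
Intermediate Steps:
$I{\left(D,A \right)} = \frac{A + D}{2 D}$
$o{\left(x,S \right)} = 9 + 13 x$ ($o{\left(x,S \right)} = 13 x + 9 = 9 + 13 x$)
$\sqrt{I{\left(\left(-3 - 4\right) 2,-1 \right)} - 192755} - o{\left(216,-20 \right)} = \sqrt{\frac{-1 + \left(-3 - 4\right) 2}{2 \left(-3 - 4\right) 2} - 192755} - \left(9 + 13 \cdot 216\right) = \sqrt{\frac{-1 - 14}{2 \left(\left(-7\right) 2\right)} - 192755} - \left(9 + 2808\right) = \sqrt{\frac{-1 - 14}{2 \left(-14\right)} - 192755} - 2817 = \sqrt{\frac{1}{2} \left(- \frac{1}{14}\right) \left(-15\right) - 192755} - 2817 = \sqrt{\frac{15}{28} - 192755} - 2817 = \sqrt{- \frac{5397125}{28}} - 2817 = \frac{5 i \sqrt{1511195}}{14} - 2817 = -2817 + \frac{5 i \sqrt{1511195}}{14}$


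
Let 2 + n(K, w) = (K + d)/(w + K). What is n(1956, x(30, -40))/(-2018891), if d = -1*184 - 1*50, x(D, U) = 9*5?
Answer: 760/1346600297 ≈ 5.6438e-7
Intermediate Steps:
x(D, U) = 45
d = -234 (d = -184 - 50 = -234)
n(K, w) = -2 + (-234 + K)/(K + w) (n(K, w) = -2 + (K - 234)/(w + K) = -2 + (-234 + K)/(K + w))
n(1956, x(30, -40))/(-2018891) = ((-234 - 1*1956 - 2*45)/(1956 + 45))/(-2018891) = ((-234 - 1956 - 90)/2001)*(-1/2018891) = ((1/2001)*(-2280))*(-1/2018891) = -760/667*(-1/2018891) = 760/1346600297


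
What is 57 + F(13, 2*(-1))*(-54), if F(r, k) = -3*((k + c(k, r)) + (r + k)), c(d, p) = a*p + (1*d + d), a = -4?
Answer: -7557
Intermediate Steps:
c(d, p) = -4*p + 2*d (c(d, p) = -4*p + (1*d + d) = -4*p + (d + d) = -4*p + 2*d)
F(r, k) = -12*k + 9*r (F(r, k) = -3*((k + (-4*r + 2*k)) + (r + k)) = -3*((-4*r + 3*k) + (k + r)) = -3*(-3*r + 4*k) = -12*k + 9*r)
57 + F(13, 2*(-1))*(-54) = 57 + (-24*(-1) + 9*13)*(-54) = 57 + (-12*(-2) + 117)*(-54) = 57 + (24 + 117)*(-54) = 57 + 141*(-54) = 57 - 7614 = -7557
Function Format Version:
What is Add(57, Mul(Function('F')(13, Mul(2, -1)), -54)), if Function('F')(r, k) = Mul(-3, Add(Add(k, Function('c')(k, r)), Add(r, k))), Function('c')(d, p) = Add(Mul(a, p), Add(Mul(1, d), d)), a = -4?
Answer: -7557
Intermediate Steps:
Function('c')(d, p) = Add(Mul(-4, p), Mul(2, d)) (Function('c')(d, p) = Add(Mul(-4, p), Add(Mul(1, d), d)) = Add(Mul(-4, p), Add(d, d)) = Add(Mul(-4, p), Mul(2, d)))
Function('F')(r, k) = Add(Mul(-12, k), Mul(9, r)) (Function('F')(r, k) = Mul(-3, Add(Add(k, Add(Mul(-4, r), Mul(2, k))), Add(r, k))) = Mul(-3, Add(Add(Mul(-4, r), Mul(3, k)), Add(k, r))) = Mul(-3, Add(Mul(-3, r), Mul(4, k))) = Add(Mul(-12, k), Mul(9, r)))
Add(57, Mul(Function('F')(13, Mul(2, -1)), -54)) = Add(57, Mul(Add(Mul(-12, Mul(2, -1)), Mul(9, 13)), -54)) = Add(57, Mul(Add(Mul(-12, -2), 117), -54)) = Add(57, Mul(Add(24, 117), -54)) = Add(57, Mul(141, -54)) = Add(57, -7614) = -7557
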